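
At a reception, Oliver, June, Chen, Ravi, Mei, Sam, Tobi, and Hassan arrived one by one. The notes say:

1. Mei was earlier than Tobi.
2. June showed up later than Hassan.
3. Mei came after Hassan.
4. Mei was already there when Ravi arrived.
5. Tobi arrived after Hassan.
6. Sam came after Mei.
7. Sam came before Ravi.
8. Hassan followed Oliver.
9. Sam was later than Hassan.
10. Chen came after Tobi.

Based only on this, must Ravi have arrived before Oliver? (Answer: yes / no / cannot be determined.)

Tracing the constraints gives Oliver → Hassan → Mei → Ravi, so Oliver must come before Ravi.
That means Ravi cannot be before Oliver.

no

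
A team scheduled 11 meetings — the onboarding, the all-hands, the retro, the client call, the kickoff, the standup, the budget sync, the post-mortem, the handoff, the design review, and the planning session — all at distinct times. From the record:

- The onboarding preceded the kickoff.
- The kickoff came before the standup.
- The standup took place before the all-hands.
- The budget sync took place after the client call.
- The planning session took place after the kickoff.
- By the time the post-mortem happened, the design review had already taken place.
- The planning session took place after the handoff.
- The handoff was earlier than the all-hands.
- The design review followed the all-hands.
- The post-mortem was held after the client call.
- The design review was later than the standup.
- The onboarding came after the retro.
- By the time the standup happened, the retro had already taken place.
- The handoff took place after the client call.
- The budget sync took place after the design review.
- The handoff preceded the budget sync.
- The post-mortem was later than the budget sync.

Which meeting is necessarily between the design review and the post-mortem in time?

the budget sync

Tracing the constraints gives the design review → the budget sync → the post-mortem, so the budget sync sits after the design review and before the post-mortem.
No other meeting is forced both after the design review and before the post-mortem.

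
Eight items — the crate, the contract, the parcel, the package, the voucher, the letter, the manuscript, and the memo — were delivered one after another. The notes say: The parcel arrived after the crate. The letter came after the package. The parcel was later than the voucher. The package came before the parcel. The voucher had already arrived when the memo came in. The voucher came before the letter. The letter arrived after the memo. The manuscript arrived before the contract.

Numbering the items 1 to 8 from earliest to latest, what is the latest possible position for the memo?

7

The memo must come before the letter — 1 item forced after it.
Everything else can be placed before the memo in some valid order, so the memo can sit as late as position 8 − 1 = 7.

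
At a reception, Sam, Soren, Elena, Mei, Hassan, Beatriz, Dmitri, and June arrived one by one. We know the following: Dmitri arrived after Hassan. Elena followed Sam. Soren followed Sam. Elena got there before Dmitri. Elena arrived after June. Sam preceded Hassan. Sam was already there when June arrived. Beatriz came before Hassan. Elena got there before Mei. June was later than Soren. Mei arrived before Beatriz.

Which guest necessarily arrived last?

Dmitri

Every other guest has a chain of constraints placing them before Dmitri, so Dmitri is last.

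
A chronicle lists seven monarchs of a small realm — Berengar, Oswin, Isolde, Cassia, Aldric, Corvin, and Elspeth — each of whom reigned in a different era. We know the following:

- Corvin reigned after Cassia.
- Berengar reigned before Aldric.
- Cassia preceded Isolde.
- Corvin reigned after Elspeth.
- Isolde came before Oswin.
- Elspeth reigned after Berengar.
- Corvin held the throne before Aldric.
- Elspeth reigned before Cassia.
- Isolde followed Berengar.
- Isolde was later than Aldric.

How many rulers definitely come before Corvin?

Directly stated before Corvin: Cassia and Elspeth.
Berengar reaches Corvin via Berengar → Elspeth → Corvin.
That's Berengar, Cassia, and Elspeth — 3 in all.

3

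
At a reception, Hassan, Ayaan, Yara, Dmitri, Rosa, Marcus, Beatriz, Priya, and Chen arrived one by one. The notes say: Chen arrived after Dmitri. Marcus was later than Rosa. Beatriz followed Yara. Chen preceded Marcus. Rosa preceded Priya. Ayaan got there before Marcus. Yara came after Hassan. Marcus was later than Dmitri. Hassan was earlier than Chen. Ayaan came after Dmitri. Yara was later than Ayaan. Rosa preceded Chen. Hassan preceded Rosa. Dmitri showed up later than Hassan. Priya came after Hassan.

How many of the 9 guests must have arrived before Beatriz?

Directly stated before Beatriz: Yara.
Ayaan reaches Beatriz via Ayaan → Yara → Beatriz.
Dmitri reaches Beatriz via Dmitri → Ayaan → Yara → Beatriz.
Hassan reaches Beatriz via Hassan → Yara → Beatriz.
No chain forces Chen (or any of the others) ahead of Beatriz.
That's Ayaan, Dmitri, Hassan, and Yara — 4 in all.

4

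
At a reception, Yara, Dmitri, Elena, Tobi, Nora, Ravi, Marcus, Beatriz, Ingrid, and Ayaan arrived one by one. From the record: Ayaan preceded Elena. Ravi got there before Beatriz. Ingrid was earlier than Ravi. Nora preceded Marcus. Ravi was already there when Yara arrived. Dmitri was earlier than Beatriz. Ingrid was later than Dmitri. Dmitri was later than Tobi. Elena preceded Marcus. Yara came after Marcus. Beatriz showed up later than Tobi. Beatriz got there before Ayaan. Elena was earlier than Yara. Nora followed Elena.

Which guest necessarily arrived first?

Tobi has a chain of constraints placing them before every other guest, so Tobi must be first.

Tobi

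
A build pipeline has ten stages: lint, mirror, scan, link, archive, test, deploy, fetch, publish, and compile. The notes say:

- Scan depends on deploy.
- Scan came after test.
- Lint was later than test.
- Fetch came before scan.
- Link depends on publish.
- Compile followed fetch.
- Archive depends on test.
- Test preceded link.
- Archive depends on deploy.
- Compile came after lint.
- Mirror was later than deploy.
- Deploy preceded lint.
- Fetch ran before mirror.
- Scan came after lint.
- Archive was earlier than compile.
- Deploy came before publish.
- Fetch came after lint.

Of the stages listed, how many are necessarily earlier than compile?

5

Directly stated before compile: archive, fetch, and lint.
Deploy reaches compile via deploy → archive → compile.
Test reaches compile via test → archive → compile.
No chain forces link (or any of the others) ahead of compile.
That's archive, deploy, fetch, lint, and test — 5 in all.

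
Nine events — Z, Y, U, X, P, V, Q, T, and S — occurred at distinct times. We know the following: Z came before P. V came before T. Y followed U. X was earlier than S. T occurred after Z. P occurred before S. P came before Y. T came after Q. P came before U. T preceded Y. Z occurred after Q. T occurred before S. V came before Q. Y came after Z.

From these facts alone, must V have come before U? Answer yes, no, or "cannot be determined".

yes

Chain the constraints: V → Q → Z → P → U. Each link is directly stated, so V comes before U.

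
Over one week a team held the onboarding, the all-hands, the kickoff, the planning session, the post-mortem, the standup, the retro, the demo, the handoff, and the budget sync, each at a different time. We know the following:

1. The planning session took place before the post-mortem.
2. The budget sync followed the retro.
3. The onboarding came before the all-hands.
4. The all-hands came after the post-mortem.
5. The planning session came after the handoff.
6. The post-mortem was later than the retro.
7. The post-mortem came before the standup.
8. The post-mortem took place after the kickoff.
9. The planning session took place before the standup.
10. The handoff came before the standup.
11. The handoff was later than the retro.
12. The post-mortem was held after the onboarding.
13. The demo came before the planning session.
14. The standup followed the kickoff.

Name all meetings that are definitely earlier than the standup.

Directly stated before the standup: the handoff, the kickoff, the planning session, and the post-mortem.
The demo reaches the standup via the demo → the planning session → the standup.
The onboarding reaches the standup via the onboarding → the post-mortem → the standup.
The retro reaches the standup via the retro → the post-mortem → the standup.

the demo, the handoff, the kickoff, the onboarding, the planning session, the post-mortem, the retro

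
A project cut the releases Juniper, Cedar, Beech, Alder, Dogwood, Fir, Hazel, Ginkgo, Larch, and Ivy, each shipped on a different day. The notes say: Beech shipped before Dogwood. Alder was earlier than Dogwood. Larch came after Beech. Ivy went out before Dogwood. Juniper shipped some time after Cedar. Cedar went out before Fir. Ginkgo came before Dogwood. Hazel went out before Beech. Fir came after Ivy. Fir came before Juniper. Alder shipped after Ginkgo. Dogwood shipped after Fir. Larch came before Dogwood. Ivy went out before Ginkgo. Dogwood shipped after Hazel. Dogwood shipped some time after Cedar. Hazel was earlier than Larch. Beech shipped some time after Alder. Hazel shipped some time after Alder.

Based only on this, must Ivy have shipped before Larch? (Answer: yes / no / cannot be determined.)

yes

Chain the constraints: Ivy → Ginkgo → Alder → Beech → Larch. Each link is directly stated, so Ivy comes before Larch.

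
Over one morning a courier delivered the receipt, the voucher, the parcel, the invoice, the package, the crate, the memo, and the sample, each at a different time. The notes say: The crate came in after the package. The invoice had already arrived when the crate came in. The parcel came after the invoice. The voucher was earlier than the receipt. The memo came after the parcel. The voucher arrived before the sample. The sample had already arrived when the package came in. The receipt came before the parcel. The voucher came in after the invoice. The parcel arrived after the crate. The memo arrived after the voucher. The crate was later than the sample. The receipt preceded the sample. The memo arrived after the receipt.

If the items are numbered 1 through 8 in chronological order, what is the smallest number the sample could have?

4

The invoice, the receipt, and the voucher must all come before the sample — 3 forced predecessors.
Nothing else is forced ahead of the sample, so its earliest slot is position 3 + 1 = 4.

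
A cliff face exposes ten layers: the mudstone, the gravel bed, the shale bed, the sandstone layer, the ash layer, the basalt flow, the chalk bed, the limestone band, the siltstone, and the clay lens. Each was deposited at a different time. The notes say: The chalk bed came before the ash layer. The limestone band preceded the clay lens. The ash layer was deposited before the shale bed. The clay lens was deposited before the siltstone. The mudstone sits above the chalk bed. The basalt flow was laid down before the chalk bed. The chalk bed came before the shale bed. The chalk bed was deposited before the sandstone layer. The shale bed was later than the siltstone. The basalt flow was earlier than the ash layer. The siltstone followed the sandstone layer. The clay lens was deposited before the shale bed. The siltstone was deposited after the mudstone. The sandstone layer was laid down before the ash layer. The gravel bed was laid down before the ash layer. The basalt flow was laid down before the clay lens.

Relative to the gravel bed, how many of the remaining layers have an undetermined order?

Forced after the gravel bed: the ash layer and the shale bed.
That leaves the basalt flow, the chalk bed, the clay lens, the limestone band, the mudstone, the sandstone layer, and the siltstone with no forced order relative to the gravel bed — 7.

7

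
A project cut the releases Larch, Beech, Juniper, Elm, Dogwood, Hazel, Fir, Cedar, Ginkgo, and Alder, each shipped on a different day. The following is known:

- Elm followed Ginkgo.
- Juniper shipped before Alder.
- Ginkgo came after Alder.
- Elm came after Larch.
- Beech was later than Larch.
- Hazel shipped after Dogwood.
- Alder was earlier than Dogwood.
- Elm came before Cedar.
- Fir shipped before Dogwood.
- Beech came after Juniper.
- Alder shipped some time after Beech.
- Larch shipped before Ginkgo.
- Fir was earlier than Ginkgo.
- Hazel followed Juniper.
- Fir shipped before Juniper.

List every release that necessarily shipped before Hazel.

Alder, Beech, Dogwood, Fir, Juniper, Larch

Directly stated before Hazel: Dogwood and Juniper.
Alder reaches Hazel via Alder → Dogwood → Hazel.
Beech reaches Hazel via Beech → Alder → Dogwood → Hazel.
Fir reaches Hazel via Fir → Juniper → Hazel.
Likewise Larch reaches Hazel by chaining the stated constraints.
No chain forces Ginkgo (or any of the others) ahead of Hazel.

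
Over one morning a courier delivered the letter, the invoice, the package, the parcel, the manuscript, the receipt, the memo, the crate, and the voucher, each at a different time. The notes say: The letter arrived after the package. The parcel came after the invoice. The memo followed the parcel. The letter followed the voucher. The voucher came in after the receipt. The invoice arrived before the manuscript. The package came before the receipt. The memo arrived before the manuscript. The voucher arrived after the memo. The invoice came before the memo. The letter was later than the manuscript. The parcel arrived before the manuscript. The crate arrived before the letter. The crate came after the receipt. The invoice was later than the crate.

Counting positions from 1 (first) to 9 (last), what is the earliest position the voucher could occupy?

7

The crate, the invoice, the memo, the package, the parcel, and the receipt must all come before the voucher — 6 forced predecessors.
Nothing else is forced ahead of the voucher, so its earliest slot is position 6 + 1 = 7.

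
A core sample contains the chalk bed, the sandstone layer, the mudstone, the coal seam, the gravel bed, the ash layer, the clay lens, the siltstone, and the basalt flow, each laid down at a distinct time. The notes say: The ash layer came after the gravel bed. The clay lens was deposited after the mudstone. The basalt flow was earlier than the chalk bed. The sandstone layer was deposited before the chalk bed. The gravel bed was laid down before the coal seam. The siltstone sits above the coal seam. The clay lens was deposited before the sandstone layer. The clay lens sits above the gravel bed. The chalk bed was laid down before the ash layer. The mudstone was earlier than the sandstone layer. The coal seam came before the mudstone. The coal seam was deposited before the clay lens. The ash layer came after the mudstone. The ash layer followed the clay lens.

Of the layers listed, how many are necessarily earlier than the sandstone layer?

4

Directly stated before the sandstone layer: the clay lens and the mudstone.
The coal seam reaches the sandstone layer via the coal seam → the mudstone → the sandstone layer.
The gravel bed reaches the sandstone layer via the gravel bed → the clay lens → the sandstone layer.
That's the clay lens, the coal seam, the gravel bed, and the mudstone — 4 in all.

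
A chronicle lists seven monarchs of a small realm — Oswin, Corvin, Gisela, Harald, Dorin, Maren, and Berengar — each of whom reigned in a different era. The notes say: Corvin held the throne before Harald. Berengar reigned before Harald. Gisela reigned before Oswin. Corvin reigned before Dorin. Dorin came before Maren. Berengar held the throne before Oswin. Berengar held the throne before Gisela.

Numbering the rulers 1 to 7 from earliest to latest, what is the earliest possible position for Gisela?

Berengar must come before Gisela — 1 forced predecessor.
Nothing else is forced ahead of Gisela, so their earliest slot is position 1 + 1 = 2.

2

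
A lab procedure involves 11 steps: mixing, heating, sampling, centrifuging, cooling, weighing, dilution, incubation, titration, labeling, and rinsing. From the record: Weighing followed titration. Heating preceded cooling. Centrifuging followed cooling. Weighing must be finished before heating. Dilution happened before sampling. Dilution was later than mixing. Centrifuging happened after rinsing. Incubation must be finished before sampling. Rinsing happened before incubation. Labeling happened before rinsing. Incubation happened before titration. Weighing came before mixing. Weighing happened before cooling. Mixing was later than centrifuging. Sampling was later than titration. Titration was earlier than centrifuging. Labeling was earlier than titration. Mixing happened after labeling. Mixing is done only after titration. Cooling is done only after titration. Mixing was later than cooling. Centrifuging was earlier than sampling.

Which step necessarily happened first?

labeling

Labeling has a chain of constraints placing it before every other step, so labeling must be first.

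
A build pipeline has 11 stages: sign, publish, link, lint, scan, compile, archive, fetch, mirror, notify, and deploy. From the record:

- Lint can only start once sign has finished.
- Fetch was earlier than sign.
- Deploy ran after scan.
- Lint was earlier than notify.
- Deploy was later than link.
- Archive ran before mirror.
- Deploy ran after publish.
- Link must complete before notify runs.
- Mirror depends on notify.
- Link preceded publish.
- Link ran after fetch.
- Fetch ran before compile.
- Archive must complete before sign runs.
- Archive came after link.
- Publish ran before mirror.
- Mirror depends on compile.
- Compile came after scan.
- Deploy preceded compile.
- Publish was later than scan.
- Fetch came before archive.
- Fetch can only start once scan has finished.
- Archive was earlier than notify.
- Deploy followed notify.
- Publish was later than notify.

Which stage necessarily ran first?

Scan has a chain of constraints placing it before every other stage, so scan must be first.

scan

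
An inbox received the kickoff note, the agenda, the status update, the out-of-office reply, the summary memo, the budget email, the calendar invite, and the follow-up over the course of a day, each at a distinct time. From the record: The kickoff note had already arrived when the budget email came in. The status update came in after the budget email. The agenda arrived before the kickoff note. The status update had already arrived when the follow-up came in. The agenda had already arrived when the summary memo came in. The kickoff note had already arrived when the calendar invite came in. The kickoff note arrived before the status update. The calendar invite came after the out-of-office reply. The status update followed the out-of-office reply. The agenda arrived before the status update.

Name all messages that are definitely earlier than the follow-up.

the agenda, the budget email, the kickoff note, the out-of-office reply, the status update

Directly stated before the follow-up: the status update.
The agenda reaches the follow-up via the agenda → the status update → the follow-up.
The budget email reaches the follow-up via the budget email → the status update → the follow-up.
The kickoff note reaches the follow-up via the kickoff note → the status update → the follow-up.
Likewise the out-of-office reply reaches the follow-up by chaining the stated constraints.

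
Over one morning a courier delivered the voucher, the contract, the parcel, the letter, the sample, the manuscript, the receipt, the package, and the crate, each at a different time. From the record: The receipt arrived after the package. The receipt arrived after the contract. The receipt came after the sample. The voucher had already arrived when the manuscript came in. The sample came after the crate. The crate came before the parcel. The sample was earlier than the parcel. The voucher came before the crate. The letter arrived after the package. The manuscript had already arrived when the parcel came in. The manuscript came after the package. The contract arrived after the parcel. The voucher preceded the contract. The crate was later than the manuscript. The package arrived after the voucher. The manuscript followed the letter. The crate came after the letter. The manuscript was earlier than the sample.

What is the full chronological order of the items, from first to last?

the voucher, the package, the letter, the manuscript, the crate, the sample, the parcel, the contract, the receipt

The constraints fix every adjacent pair, so only one ordering works:
the voucher → the package → the letter → the manuscript → the crate → the sample → the parcel → the contract → the receipt.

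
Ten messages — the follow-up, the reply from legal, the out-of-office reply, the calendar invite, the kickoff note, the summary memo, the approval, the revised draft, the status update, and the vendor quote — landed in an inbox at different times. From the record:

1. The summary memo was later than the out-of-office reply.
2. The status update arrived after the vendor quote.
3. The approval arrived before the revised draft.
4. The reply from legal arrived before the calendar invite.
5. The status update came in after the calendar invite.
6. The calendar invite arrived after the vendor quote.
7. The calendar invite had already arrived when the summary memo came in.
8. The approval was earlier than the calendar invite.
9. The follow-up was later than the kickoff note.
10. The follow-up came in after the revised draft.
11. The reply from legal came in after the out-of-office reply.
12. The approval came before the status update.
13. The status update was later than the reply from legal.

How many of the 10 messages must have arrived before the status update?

Directly stated before the status update: the approval, the calendar invite, the reply from legal, and the vendor quote.
The out-of-office reply reaches the status update via the out-of-office reply → the reply from legal → the status update.
That's the approval, the calendar invite, the out-of-office reply, the reply from legal, and the vendor quote — 5 in all.

5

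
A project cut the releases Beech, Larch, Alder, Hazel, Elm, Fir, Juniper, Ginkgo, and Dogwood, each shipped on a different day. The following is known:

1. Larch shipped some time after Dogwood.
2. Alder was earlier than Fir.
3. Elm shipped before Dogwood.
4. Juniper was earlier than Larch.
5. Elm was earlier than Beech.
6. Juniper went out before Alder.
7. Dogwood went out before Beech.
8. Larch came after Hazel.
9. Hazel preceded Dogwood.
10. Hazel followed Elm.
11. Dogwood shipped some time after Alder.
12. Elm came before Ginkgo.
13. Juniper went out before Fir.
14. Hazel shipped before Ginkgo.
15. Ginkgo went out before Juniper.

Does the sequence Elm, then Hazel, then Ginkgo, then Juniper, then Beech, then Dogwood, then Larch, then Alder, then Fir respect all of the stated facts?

The constraints require Dogwood before Beech, but in the proposed sequence Beech appears ahead of Dogwood. That one violation is enough.

no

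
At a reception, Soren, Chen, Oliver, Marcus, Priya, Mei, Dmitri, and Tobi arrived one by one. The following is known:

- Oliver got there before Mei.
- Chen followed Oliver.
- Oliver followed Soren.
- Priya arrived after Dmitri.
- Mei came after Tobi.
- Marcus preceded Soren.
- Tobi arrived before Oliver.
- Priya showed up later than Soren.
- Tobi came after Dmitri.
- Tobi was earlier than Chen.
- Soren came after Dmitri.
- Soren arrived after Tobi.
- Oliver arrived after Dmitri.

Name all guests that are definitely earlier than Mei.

Directly stated before Mei: Oliver and Tobi.
Dmitri reaches Mei via Dmitri → Tobi → Mei.
Marcus reaches Mei via Marcus → Soren → Oliver → Mei.
Soren reaches Mei via Soren → Oliver → Mei.

Dmitri, Marcus, Oliver, Soren, Tobi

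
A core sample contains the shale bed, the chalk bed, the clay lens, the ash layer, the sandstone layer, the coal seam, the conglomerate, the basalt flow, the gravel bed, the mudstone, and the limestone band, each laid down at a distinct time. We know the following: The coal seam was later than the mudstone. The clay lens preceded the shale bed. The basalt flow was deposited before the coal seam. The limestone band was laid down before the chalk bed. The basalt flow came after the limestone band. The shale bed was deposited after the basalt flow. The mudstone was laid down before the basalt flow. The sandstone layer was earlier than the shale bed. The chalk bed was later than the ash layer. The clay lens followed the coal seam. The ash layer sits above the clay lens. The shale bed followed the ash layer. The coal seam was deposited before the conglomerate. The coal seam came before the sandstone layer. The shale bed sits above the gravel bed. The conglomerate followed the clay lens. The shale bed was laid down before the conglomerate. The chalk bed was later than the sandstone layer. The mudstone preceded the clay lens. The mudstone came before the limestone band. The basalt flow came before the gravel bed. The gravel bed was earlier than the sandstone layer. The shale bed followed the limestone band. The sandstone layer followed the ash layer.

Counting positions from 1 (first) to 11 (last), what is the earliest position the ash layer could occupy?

The basalt flow, the clay lens, the coal seam, the limestone band, and the mudstone must all come before the ash layer — 5 forced predecessors.
Nothing else is forced ahead of the ash layer, so its earliest slot is position 5 + 1 = 6.

6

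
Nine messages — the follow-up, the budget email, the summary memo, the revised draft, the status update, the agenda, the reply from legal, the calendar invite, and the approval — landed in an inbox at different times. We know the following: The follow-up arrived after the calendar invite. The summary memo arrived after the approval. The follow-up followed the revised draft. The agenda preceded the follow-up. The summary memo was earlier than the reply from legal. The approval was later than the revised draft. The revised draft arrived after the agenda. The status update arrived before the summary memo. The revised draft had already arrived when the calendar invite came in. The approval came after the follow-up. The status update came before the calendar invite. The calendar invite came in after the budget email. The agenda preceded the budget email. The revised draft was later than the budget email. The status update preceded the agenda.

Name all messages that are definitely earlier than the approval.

the agenda, the budget email, the calendar invite, the follow-up, the revised draft, the status update

Directly stated before the approval: the follow-up and the revised draft.
The agenda reaches the approval via the agenda → the follow-up → the approval.
The budget email reaches the approval via the budget email → the revised draft → the approval.
The calendar invite reaches the approval via the calendar invite → the follow-up → the approval.
Likewise the status update reaches the approval by chaining the stated constraints.
No chain forces the reply from legal (or any of the others) ahead of the approval.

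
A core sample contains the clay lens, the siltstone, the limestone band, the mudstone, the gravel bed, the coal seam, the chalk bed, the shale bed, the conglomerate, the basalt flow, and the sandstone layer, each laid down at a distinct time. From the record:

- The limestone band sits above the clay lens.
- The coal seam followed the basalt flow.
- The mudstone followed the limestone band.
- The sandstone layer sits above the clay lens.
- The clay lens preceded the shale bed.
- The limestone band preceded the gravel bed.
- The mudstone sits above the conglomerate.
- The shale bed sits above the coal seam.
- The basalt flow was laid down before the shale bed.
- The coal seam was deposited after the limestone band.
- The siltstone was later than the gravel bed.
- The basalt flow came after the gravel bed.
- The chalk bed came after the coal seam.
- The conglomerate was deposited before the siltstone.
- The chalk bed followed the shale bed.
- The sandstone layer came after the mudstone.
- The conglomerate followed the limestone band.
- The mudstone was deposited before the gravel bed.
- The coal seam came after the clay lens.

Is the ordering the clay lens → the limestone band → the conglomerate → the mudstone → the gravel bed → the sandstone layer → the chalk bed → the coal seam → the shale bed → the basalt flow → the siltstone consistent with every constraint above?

no

The constraints require the shale bed before the chalk bed, but in the proposed sequence the chalk bed appears ahead of the shale bed. That one violation is enough.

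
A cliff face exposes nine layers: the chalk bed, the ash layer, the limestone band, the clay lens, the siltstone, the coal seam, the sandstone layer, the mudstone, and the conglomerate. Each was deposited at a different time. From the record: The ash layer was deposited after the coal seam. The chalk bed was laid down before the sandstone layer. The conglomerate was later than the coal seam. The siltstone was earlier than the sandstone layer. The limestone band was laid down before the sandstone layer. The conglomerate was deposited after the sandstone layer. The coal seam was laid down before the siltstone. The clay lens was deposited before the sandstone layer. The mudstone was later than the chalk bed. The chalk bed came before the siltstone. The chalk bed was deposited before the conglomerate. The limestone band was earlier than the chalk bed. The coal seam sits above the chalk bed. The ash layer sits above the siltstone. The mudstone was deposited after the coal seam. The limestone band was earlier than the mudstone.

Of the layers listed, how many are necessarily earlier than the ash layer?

4

Directly stated before the ash layer: the coal seam and the siltstone.
The chalk bed reaches the ash layer via the chalk bed → the coal seam → the ash layer.
The limestone band reaches the ash layer via the limestone band → the chalk bed → the coal seam → the ash layer.
That's the chalk bed, the coal seam, the limestone band, and the siltstone — 4 in all.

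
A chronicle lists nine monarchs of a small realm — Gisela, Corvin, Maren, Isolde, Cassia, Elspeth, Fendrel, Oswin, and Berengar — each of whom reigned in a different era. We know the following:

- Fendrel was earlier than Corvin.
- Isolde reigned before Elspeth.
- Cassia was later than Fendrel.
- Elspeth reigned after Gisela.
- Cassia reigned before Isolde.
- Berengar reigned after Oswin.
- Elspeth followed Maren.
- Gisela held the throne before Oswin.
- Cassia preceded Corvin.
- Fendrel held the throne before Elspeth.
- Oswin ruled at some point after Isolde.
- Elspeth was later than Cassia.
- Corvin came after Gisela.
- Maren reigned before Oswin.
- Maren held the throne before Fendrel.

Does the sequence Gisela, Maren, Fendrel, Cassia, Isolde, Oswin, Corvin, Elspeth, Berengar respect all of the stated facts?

yes

Check each stated constraint against the proposed order — e.g. Gisela is ahead of Corvin; Gisela is ahead of Elspeth. Every pair is in the required order; nothing is violated.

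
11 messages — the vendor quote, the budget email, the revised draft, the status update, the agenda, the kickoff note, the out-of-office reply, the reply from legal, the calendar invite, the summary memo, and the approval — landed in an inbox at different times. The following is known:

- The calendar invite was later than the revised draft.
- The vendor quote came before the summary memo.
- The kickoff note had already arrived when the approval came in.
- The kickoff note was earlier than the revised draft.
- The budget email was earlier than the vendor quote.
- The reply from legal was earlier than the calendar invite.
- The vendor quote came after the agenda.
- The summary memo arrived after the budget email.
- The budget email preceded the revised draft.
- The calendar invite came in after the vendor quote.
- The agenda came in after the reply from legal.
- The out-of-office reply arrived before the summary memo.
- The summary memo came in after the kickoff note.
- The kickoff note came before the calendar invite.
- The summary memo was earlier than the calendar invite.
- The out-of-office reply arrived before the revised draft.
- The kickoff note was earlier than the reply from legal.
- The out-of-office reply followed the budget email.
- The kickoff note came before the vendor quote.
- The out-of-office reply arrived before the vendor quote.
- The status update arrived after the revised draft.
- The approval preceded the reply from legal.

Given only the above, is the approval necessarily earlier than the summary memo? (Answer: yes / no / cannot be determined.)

yes

Chain the constraints: the approval → the reply from legal → the agenda → the vendor quote → the summary memo. Each link is directly stated, so the approval comes before the summary memo.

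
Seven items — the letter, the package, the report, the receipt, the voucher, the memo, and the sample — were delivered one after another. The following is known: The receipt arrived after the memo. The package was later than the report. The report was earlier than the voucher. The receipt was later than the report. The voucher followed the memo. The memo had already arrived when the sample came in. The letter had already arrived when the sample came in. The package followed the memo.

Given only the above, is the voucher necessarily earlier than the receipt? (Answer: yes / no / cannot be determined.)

No chain of stated constraints runs from the voucher to the receipt, and none runs from the receipt to the voucher either.
So the relative order of the voucher and the receipt is not fixed by the given facts.

cannot be determined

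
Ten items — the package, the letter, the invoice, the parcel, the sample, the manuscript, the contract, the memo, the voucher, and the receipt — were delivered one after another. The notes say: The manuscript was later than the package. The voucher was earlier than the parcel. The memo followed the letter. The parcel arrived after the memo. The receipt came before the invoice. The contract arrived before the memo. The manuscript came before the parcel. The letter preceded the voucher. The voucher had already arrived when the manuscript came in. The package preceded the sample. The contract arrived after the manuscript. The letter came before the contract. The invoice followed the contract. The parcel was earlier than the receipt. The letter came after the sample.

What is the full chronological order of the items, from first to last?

The constraints fix every adjacent pair, so only one ordering works:
the package → the sample → the letter → the voucher → the manuscript → the contract → the memo → the parcel → the receipt → the invoice.

the package, the sample, the letter, the voucher, the manuscript, the contract, the memo, the parcel, the receipt, the invoice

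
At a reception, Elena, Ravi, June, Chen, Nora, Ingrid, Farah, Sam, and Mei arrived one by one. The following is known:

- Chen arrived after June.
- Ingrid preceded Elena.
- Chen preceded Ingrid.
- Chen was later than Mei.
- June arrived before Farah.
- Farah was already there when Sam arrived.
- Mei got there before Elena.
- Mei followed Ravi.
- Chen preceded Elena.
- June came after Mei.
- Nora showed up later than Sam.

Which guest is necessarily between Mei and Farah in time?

Tracing the constraints gives Mei → June → Farah, so June sits after Mei and before Farah.
No other guest is forced both after Mei and before Farah.

June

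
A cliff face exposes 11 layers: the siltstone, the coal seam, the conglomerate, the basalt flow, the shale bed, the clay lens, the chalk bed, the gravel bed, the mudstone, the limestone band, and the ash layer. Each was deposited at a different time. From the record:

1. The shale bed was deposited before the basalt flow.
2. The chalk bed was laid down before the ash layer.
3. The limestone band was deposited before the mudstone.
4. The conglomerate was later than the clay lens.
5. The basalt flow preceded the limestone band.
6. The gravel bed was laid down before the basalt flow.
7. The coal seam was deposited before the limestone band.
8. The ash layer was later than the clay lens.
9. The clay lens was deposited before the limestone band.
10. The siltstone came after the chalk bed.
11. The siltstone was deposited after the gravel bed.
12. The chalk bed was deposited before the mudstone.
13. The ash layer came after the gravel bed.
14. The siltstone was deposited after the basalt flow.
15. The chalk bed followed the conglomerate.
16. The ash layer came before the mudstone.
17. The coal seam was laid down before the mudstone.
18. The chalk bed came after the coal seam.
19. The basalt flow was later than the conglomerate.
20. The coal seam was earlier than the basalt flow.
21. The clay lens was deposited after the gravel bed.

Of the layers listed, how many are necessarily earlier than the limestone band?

Directly stated before the limestone band: the basalt flow, the clay lens, and the coal seam.
The conglomerate reaches the limestone band via the conglomerate → the basalt flow → the limestone band.
The gravel bed reaches the limestone band via the gravel bed → the clay lens → the limestone band.
The shale bed reaches the limestone band via the shale bed → the basalt flow → the limestone band.
That's the basalt flow, the clay lens, the coal seam, the conglomerate, the gravel bed, and the shale bed — 6 in all.

6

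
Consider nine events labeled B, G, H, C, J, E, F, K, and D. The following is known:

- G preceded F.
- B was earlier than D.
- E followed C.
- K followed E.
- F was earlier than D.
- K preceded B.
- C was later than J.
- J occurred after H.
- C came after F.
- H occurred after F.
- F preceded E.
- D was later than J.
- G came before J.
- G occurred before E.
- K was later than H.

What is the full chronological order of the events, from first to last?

The constraints fix every adjacent pair, so only one ordering works:
G → F → H → J → C → E → K → B → D.

G, F, H, J, C, E, K, B, D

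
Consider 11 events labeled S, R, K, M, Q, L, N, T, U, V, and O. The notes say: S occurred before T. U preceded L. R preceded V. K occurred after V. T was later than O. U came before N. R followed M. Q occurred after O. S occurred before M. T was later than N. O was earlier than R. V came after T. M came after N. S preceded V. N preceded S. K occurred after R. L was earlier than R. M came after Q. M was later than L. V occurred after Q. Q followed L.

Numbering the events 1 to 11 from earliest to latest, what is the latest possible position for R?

9

R must come before K and V — 2 events forced after it.
Everything else can be placed before R in some valid order, so R can sit as late as position 11 − 2 = 9.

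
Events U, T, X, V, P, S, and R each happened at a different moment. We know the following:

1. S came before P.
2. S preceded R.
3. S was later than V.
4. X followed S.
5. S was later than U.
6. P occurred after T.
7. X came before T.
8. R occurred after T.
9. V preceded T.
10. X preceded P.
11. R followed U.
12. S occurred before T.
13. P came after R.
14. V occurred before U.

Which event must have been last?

Every other event has a chain of constraints placing it before P, so P is last.

P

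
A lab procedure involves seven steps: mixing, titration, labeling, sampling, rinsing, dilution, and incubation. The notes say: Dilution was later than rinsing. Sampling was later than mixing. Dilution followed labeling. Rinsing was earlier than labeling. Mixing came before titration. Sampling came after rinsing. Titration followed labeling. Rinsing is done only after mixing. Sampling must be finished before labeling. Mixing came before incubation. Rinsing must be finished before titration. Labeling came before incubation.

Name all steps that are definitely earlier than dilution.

labeling, mixing, rinsing, sampling

Directly stated before dilution: labeling and rinsing.
Mixing reaches dilution via mixing → rinsing → dilution.
Sampling reaches dilution via sampling → labeling → dilution.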